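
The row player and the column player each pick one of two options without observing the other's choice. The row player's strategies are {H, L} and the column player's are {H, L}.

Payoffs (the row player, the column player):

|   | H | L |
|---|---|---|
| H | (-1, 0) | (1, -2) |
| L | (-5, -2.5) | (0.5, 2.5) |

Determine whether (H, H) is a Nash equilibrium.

At (H, H), the row player earns -1; switching to L would give -5, so the row player has no profitable deviation.
The column player earns 0; switching to L would give -2, so the column player has no profitable deviation.
Neither player can gain by a unilateral deviation, so this profile is a Nash equilibrium.

Yes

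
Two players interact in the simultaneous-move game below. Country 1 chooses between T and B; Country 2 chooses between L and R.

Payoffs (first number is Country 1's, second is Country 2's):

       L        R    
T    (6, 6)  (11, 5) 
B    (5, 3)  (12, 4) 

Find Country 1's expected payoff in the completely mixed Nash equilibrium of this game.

First find q, the probability Country 2 plays L, from Country 1's indifference between T and B: 6q + 11(1−q) = 5q + 12(1−q), giving q = 1/2.
Since Country 1 is indifferent in equilibrium, Country 1's expected payoff equals the payoff from either row against (1/2, 1/2). Using T: 6(1/2) + 11(1/2) = 17/2.

17/2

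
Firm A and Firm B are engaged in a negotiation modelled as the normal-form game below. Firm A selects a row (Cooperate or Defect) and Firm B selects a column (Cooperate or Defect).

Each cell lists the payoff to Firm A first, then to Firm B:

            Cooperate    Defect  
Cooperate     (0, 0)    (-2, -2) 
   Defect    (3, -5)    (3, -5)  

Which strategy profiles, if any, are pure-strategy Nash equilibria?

(Defect, Cooperate) and (Defect, Defect)

(Cooperate, Cooperate): Firm A prefers Defect (3 > 0) — not an equilibrium.
(Cooperate, Defect): Firm A prefers Defect (3 > -2); Firm B prefers Cooperate (0 > -2) — not an equilibrium.
(Defect, Cooperate): Firm A gets 3 ≥ 0 from Cooperate, and Firm B gets -5 ≥ -5 from Defect — Nash equilibrium.
(Defect, Defect): Firm A gets 3 ≥ -2 from Cooperate, and Firm B gets -5 ≥ -5 from Cooperate — Nash equilibrium.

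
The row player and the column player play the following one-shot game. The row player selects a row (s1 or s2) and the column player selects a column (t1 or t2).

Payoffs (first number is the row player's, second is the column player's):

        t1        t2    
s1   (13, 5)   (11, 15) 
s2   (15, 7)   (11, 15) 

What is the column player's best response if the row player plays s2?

Against s2, the column player earns 7 from t1 and 15 from t2.
So t2 is the best response.

t2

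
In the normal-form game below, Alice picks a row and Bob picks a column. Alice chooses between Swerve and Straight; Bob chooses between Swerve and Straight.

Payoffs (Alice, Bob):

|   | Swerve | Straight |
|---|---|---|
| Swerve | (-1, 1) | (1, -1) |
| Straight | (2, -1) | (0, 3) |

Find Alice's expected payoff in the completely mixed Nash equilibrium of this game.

First find q, the probability Bob plays Swerve, from Alice's indifference between Swerve and Straight: −q + (1−q) = 2q, giving q = 1/4.
Since Alice is indifferent in equilibrium, Alice's expected payoff equals the payoff from either row against (1/4, 3/4). Using Swerve: −(1/4) + (3/4) = 1/2.

1/2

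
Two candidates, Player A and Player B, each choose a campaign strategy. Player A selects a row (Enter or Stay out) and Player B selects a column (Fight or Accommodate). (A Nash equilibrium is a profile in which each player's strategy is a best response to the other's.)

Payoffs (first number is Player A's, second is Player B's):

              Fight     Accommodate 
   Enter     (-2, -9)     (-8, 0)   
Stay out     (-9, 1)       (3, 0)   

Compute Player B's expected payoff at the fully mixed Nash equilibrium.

First find x, the probability Player A plays Enter, from Player B's indifference between Fight and Accommodate: −9x + (1−x) = 0, giving x = 1/10.
Since Player B is indifferent in equilibrium, Player B's expected payoff equals the payoff from either column against (1/10, 9/10). Using Fight: −9(1/10) + (9/10) = 0.

0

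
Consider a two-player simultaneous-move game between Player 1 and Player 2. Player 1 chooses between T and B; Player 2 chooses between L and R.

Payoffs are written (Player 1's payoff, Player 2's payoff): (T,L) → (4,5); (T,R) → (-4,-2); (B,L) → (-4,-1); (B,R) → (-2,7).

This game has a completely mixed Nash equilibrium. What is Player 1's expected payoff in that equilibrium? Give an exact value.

-12/5

First find y, the probability Player 2 plays L, from Player 1's indifference between T and B: 4y − 4(1−y) = −4y − 2(1−y), giving y = 1/5.
Since Player 1 is indifferent in equilibrium, Player 1's expected payoff equals the payoff from either row against (1/5, 4/5). Using T: 4(1/5) − 4(4/5) = -12/5.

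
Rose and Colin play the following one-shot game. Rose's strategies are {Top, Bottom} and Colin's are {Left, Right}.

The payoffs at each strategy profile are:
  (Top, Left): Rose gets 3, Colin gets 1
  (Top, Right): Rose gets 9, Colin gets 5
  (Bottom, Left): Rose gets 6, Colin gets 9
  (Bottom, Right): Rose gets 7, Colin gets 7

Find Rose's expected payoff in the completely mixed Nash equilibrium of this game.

First find q, the probability Colin plays Left, from Rose's indifference between Top and Bottom: 3q + 9(1−q) = 6q + 7(1−q), giving q = 2/5.
Since Rose is indifferent in equilibrium, Rose's expected payoff equals the payoff from either row against (2/5, 3/5). Using Top: 3(2/5) + 9(3/5) = 33/5.

33/5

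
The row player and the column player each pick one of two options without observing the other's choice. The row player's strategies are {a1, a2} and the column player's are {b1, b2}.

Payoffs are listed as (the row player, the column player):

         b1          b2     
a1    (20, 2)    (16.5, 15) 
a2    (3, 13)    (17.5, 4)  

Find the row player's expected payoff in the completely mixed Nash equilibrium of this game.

First find y, the probability the column player plays b1, from the row player's indifference between a1 and a2: 20y + 16.5(1−y) = 3y + 17.5(1−y), giving y = 1/18.
Since the row player is indifferent in equilibrium, the row player's expected payoff equals the payoff from either row against (1/18, 17/18). Using a1: 20(1/18) + 16.5(17/18) = 601/36.

601/36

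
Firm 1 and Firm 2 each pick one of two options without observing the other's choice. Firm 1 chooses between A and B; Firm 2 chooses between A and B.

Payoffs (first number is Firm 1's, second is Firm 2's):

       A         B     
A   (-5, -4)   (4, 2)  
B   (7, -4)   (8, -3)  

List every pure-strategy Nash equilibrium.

(A, A): Firm 1 prefers B (7 > -5); Firm 2 prefers B (2 > -4) — not an equilibrium.
(A, B): Firm 1 prefers B (8 > 4) — not an equilibrium.
(B, A): Firm 2 prefers B (-3 > -4) — not an equilibrium.
(B, B): Firm 1 gets 8 ≥ 4 from A, and Firm 2 gets -3 ≥ -4 from A — Nash equilibrium.

(B, B)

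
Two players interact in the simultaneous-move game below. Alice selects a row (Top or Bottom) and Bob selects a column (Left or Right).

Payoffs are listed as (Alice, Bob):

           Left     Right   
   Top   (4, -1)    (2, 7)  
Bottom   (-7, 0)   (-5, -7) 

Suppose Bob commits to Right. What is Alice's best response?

Against Right, Alice earns 2 from Top and -5 from Bottom.
So Top is the best response.

Top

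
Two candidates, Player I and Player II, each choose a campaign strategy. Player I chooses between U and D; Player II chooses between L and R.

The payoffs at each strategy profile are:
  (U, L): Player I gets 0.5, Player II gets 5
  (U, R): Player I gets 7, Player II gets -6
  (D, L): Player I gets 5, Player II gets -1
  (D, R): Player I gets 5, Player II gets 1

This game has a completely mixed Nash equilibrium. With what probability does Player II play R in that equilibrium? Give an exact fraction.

Let c be the probability that Player II plays L. In a completely mixed equilibrium, Player I must be indifferent between U and D.
Player I's expected payoff from U is 0.5c + 7(1−c); from D it is 5c + 5(1−c).
Setting these equal: −6.5c + 7 = 5, so c = 4/13.
Therefore Player II plays R with probability 1 − 4/13 = 9/13.

9/13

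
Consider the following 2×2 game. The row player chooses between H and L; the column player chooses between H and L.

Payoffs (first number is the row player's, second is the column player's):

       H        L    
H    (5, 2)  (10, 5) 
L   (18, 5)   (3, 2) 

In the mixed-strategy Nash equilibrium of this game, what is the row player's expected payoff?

First find y, the probability the column player plays H, from the row player's indifference between H and L: 5y + 10(1−y) = 18y + 3(1−y), giving y = 7/20.
Since the row player is indifferent in equilibrium, the row player's expected payoff equals the payoff from either row against (7/20, 13/20). Using H: 5(7/20) + 10(13/20) = 33/4.

33/4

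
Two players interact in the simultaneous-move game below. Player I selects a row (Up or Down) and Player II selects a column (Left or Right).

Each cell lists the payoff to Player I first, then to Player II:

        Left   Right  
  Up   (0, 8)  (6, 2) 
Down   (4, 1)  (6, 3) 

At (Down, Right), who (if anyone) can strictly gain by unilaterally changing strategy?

Neither

Player I at (Down, Right) earns 6; deviating to Up yields 6 — not better.
Player II earns 3; deviating to Left yields 1 — not better.
Neither player can strictly improve; the profile is a Nash equilibrium.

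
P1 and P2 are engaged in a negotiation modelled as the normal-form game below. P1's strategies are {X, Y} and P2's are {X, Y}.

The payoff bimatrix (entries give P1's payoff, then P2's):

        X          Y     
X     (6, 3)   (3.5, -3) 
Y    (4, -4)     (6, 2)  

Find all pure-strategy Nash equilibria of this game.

(X, X) and (Y, Y)

(X, X): P1 gets 6 ≥ 4 from Y, and P2 gets 3 ≥ -3 from Y — Nash equilibrium.
(X, Y): P1 prefers Y (6 > 3.5); P2 prefers X (3 > -3) — not an equilibrium.
(Y, X): P1 prefers X (6 > 4); P2 prefers Y (2 > -4) — not an equilibrium.
(Y, Y): P1 gets 6 ≥ 3.5 from X, and P2 gets 2 ≥ -4 from X — Nash equilibrium.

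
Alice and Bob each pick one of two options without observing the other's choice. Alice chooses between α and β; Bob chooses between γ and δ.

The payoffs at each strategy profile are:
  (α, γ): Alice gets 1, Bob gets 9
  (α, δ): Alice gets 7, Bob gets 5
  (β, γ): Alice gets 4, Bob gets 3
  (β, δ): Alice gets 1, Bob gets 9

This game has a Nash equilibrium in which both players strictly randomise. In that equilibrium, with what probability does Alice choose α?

Let r be the probability that Alice plays α. In a completely mixed equilibrium, Bob must be indifferent between γ and δ.
Bob's expected payoff from γ is 9r + 3(1−r); from δ it is 5r + 9(1−r).
Setting these equal: 6r + 3 = −4r + 9, so r = 3/5.

3/5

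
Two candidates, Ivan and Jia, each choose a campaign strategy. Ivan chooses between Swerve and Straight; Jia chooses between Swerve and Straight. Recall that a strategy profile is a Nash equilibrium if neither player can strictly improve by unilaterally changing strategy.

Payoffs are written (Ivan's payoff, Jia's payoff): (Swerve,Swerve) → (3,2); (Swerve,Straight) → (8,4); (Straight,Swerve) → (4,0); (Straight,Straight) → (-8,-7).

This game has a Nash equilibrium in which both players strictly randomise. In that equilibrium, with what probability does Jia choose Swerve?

Let q be the probability that Jia plays Swerve. In a completely mixed equilibrium, Ivan must be indifferent between Swerve and Straight.
Ivan's expected payoff from Swerve is 3q + 8(1−q); from Straight it is 4q − 8(1−q).
Setting these equal: −5q + 8 = 12q − 8, so q = 16/17.

16/17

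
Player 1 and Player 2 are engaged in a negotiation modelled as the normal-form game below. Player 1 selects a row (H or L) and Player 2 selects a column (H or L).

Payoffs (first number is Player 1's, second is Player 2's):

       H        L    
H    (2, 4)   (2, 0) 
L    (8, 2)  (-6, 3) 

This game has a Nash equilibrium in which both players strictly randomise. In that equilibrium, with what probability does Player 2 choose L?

Let y be the probability that Player 2 plays H. In a completely mixed equilibrium, Player 1 must be indifferent between H and L.
Player 1's expected payoff from H is 2y + 2(1−y); from L it is 8y − 6(1−y).
Setting these equal: 2 = 14y − 6, so y = 4/7.
Therefore Player 2 plays L with probability 1 − 4/7 = 3/7.

3/7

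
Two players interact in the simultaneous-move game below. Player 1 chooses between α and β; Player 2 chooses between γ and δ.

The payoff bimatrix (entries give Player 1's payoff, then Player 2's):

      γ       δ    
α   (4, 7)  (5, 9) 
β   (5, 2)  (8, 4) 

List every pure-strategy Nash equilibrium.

(α, γ): Player 1 prefers β (5 > 4); Player 2 prefers δ (9 > 7) — not an equilibrium.
(α, δ): Player 1 prefers β (8 > 5) — not an equilibrium.
(β, γ): Player 2 prefers δ (4 > 2) — not an equilibrium.
(β, δ): Player 1 gets 8 ≥ 5 from α, and Player 2 gets 4 ≥ 2 from γ — Nash equilibrium.

(β, δ)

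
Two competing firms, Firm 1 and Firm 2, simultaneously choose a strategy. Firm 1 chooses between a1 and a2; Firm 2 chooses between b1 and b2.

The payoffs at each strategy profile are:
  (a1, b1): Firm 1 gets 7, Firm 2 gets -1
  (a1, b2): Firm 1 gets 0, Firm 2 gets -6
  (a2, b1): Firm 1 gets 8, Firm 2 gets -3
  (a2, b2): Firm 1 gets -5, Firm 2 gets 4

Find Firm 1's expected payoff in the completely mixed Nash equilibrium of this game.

First find q, the probability Firm 2 plays b1, from Firm 1's indifference between a1 and a2: 7q = 8q − 5(1−q), giving q = 5/6.
Since Firm 1 is indifferent in equilibrium, Firm 1's expected payoff equals the payoff from either row against (5/6, 1/6). Using a1: 7(5/6) = 35/6.

35/6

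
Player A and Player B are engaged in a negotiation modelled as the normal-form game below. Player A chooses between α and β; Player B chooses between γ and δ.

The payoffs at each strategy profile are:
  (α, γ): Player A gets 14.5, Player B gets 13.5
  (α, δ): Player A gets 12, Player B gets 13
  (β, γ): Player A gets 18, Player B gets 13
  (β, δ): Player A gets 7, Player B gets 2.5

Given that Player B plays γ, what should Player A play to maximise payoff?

Against γ, Player A earns 14.5 from α and 18 from β.
So β is the best response.

β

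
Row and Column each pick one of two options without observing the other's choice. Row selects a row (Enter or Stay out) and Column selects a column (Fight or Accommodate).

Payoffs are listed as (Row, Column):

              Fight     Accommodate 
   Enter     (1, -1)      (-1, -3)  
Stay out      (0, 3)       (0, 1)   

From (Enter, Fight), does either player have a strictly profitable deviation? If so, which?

Neither

Row at (Enter, Fight) earns 1; deviating to Stay out yields 0 — not better.
Column earns -1; deviating to Accommodate yields -3 — not better.
Neither player can strictly improve; the profile is a Nash equilibrium.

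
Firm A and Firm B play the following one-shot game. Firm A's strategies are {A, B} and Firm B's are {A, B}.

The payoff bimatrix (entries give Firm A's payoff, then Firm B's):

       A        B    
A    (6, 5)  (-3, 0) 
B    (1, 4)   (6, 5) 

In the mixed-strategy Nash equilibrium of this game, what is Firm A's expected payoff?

First find y, the probability Firm B plays A, from Firm A's indifference between A and B: 6y − 3(1−y) = y + 6(1−y), giving y = 9/14.
Since Firm A is indifferent in equilibrium, Firm A's expected payoff equals the payoff from either row against (9/14, 5/14). Using A: 6(9/14) − 3(5/14) = 39/14.

39/14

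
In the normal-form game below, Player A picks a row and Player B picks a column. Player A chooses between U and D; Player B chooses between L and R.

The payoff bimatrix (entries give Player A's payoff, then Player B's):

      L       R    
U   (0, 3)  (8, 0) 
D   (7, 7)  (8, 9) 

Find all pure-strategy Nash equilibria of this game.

(D, R)

(U, L): Player A prefers D (7 > 0) — not an equilibrium.
(U, R): Player B prefers L (3 > 0) — not an equilibrium.
(D, L): Player B prefers R (9 > 7) — not an equilibrium.
(D, R): Player A gets 8 ≥ 8 from U, and Player B gets 9 ≥ 7 from L — Nash equilibrium.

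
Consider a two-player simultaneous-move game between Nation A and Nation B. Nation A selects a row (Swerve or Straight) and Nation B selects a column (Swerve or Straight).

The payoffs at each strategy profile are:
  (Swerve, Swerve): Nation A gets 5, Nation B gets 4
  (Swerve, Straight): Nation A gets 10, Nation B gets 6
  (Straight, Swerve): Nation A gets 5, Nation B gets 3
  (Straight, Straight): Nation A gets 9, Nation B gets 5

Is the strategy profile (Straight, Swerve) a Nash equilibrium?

No

At (Straight, Swerve), Nation A earns 5; switching to Swerve would give 5, so Nation A has no profitable deviation.
Nation B earns 3; switching to Straight would give 5, so Nation B would deviate.
Since at least one player can profitably deviate, this is not a Nash equilibrium.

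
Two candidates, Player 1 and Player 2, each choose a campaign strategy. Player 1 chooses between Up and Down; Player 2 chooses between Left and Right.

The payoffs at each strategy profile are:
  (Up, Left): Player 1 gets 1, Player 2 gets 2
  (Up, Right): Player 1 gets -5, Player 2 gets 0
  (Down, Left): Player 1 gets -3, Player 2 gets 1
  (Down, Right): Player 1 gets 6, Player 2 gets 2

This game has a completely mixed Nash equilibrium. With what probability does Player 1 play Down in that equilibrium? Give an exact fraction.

2/3

Let r be the probability that Player 1 plays Up. In a completely mixed equilibrium, Player 2 must be indifferent between Left and Right.
Player 2's expected payoff from Left is 2r + (1−r); from Right it is 2(1−r).
Setting these equal: r + 1 = −2r + 2, so r = 1/3.
Therefore Player 1 plays Down with probability 1 − 1/3 = 2/3.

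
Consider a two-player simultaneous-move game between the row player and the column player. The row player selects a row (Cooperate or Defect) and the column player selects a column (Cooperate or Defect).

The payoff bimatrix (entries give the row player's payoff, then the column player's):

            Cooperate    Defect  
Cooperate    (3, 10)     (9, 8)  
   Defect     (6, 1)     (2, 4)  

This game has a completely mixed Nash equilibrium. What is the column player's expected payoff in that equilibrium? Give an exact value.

32/5

First find x, the probability the row player plays Cooperate, from the column player's indifference between Cooperate and Defect: 10x + (1−x) = 8x + 4(1−x), giving x = 3/5.
Since the column player is indifferent in equilibrium, the column player's expected payoff equals the payoff from either column against (3/5, 2/5). Using Cooperate: 10(3/5) + (2/5) = 32/5.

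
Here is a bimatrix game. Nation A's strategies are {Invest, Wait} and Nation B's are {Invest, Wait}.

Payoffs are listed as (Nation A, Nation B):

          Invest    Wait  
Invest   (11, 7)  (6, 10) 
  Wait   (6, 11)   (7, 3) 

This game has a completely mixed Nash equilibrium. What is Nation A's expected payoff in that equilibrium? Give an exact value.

41/6

First find q, the probability Nation B plays Invest, from Nation A's indifference between Invest and Wait: 11q + 6(1−q) = 6q + 7(1−q), giving q = 1/6.
Since Nation A is indifferent in equilibrium, Nation A's expected payoff equals the payoff from either row against (1/6, 5/6). Using Invest: 11(1/6) + 6(5/6) = 41/6.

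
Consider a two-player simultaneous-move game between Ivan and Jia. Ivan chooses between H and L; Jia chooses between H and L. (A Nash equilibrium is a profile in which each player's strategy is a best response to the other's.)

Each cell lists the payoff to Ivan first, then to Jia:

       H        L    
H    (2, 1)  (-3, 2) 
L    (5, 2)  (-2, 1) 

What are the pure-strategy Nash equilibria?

(H, H): Ivan prefers L (5 > 2); Jia prefers L (2 > 1) — not an equilibrium.
(H, L): Ivan prefers L (-2 > -3) — not an equilibrium.
(L, H): Ivan gets 5 ≥ 2 from H, and Jia gets 2 ≥ 1 from L — Nash equilibrium.
(L, L): Jia prefers H (2 > 1) — not an equilibrium.

(L, H)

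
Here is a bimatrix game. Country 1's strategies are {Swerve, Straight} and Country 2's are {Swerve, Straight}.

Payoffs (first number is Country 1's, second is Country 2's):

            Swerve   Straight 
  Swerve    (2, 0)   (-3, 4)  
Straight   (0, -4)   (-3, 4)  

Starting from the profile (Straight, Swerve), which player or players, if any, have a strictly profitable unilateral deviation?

Country 1 at (Straight, Swerve) earns 0; deviating to Swerve yields 2 — a strict improvement.
Country 2 earns -4; deviating to Straight yields 4 — a strict improvement.
Both Country 1 and Country 2 have strictly profitable deviations.

Both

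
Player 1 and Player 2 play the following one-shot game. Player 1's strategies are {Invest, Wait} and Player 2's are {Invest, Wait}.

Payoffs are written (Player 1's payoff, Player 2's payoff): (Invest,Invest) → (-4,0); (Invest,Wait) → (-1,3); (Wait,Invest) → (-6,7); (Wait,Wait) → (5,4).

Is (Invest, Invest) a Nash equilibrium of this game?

At (Invest, Invest), Player 1 earns -4; switching to Wait would give -6, so Player 1 has no profitable deviation.
Player 2 earns 0; switching to Wait would give 3, so Player 2 would deviate.
Since at least one player can profitably deviate, this is not a Nash equilibrium.

No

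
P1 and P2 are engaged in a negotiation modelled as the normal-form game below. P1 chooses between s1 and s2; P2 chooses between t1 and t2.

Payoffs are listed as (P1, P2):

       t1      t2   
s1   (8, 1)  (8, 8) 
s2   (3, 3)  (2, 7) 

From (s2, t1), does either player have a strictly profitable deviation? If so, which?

P1 at (s2, t1) earns 3; deviating to s1 yields 8 — a strict improvement.
P2 earns 3; deviating to t2 yields 7 — a strict improvement.
Both P1 and P2 have strictly profitable deviations.

Both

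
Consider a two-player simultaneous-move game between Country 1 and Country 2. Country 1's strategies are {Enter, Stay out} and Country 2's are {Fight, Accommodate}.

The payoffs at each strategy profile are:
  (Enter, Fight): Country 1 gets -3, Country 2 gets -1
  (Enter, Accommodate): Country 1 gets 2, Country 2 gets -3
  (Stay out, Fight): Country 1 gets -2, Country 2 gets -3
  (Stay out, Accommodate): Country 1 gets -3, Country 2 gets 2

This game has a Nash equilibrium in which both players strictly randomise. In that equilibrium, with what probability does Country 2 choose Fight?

5/6

Let c be the probability that Country 2 plays Fight. In a completely mixed equilibrium, Country 1 must be indifferent between Enter and Stay out.
Country 1's expected payoff from Enter is −3c + 2(1−c); from Stay out it is −2c − 3(1−c).
Setting these equal: −5c + 2 = c − 3, so c = 5/6.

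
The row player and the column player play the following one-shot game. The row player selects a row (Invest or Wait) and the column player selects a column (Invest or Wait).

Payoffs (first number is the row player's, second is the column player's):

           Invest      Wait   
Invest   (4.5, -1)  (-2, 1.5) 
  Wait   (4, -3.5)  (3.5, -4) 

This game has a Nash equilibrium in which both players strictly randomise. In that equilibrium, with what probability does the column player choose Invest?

Let c be the probability that the column player plays Invest. In a completely mixed equilibrium, the row player must be indifferent between Invest and Wait.
The row player's expected payoff from Invest is 4.5c − 2(1−c); from Wait it is 4c + 3.5(1−c).
Setting these equal: 6.5c − 2 = 0.5c + 3.5, so c = 11/12.

11/12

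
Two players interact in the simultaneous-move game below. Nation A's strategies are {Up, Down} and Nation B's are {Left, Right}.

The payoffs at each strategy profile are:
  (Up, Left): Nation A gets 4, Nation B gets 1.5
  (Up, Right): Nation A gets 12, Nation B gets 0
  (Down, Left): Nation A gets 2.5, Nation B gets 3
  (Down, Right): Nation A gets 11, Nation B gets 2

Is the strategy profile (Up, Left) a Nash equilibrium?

At (Up, Left), Nation A earns 4; switching to Down would give 2.5, so Nation A has no profitable deviation.
Nation B earns 1.5; switching to Right would give 0, so Nation B has no profitable deviation.
Neither player can gain by a unilateral deviation, so this profile is a Nash equilibrium.

Yes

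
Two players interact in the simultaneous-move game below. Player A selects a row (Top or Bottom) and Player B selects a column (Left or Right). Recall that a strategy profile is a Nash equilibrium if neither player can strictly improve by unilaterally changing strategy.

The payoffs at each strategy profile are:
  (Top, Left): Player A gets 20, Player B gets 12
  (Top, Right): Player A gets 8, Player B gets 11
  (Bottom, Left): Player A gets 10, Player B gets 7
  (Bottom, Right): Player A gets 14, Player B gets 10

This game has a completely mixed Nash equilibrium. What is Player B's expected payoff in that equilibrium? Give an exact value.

First find p, the probability Player A plays Top, from Player B's indifference between Left and Right: 12p + 7(1−p) = 11p + 10(1−p), giving p = 3/4.
Since Player B is indifferent in equilibrium, Player B's expected payoff equals the payoff from either column against (3/4, 1/4). Using Left: 12(3/4) + 7(1/4) = 43/4.

43/4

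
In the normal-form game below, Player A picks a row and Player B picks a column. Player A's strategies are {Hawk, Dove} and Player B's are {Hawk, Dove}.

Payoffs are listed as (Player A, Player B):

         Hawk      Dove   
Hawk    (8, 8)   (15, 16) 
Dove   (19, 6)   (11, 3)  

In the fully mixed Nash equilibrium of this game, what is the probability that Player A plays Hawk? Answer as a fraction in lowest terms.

3/11

Let x be the probability that Player A plays Hawk. In a completely mixed equilibrium, Player B must be indifferent between Hawk and Dove.
Player B's expected payoff from Hawk is 8x + 6(1−x); from Dove it is 16x + 3(1−x).
Setting these equal: 2x + 6 = 13x + 3, so x = 3/11.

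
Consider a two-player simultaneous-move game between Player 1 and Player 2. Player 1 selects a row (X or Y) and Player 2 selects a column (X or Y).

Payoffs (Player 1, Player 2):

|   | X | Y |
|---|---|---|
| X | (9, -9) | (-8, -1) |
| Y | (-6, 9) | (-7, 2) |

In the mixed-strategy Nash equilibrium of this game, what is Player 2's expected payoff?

3/5

First find p, the probability Player 1 plays X, from Player 2's indifference between X and Y: −9p + 9(1−p) = −p + 2(1−p), giving p = 7/15.
Since Player 2 is indifferent in equilibrium, Player 2's expected payoff equals the payoff from either column against (7/15, 8/15). Using X: −9(7/15) + 9(8/15) = 3/5.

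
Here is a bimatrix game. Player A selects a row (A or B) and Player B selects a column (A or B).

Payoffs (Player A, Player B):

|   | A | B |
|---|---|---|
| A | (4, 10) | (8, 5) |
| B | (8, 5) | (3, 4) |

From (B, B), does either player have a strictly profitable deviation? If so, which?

Both

Player A at (B, B) earns 3; deviating to A yields 8 — a strict improvement.
Player B earns 4; deviating to A yields 5 — a strict improvement.
Both Player A and Player B have strictly profitable deviations.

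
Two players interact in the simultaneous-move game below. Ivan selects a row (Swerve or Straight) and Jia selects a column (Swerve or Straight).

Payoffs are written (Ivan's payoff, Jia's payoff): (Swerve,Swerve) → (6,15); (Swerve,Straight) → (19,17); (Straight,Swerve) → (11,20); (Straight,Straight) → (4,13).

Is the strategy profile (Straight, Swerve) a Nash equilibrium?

At (Straight, Swerve), Ivan earns 11; switching to Swerve would give 6, so Ivan has no profitable deviation.
Jia earns 20; switching to Straight would give 13, so Jia has no profitable deviation.
Neither player can gain by a unilateral deviation, so this profile is a Nash equilibrium.

Yes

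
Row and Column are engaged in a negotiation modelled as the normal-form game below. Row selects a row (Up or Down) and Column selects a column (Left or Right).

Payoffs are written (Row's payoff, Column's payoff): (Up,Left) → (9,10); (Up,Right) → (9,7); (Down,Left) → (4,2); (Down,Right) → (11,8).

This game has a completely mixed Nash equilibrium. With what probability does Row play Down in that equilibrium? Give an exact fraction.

1/3

Let x be the probability that Row plays Up. In a completely mixed equilibrium, Column must be indifferent between Left and Right.
Column's expected payoff from Left is 10x + 2(1−x); from Right it is 7x + 8(1−x).
Setting these equal: 8x + 2 = −x + 8, so x = 2/3.
Therefore Row plays Down with probability 1 − 2/3 = 1/3.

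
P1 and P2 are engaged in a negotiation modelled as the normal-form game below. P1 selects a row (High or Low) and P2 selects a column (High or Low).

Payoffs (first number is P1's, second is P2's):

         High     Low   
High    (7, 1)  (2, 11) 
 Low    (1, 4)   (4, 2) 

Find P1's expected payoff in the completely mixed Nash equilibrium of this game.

First find y, the probability P2 plays High, from P1's indifference between High and Low: 7y + 2(1−y) = y + 4(1−y), giving y = 1/4.
Since P1 is indifferent in equilibrium, P1's expected payoff equals the payoff from either row against (1/4, 3/4). Using High: 7(1/4) + 2(3/4) = 13/4.

13/4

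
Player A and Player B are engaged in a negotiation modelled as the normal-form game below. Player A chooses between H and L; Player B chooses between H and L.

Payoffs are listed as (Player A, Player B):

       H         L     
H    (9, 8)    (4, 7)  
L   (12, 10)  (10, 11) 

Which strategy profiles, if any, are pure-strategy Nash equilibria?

(H, H): Player A prefers L (12 > 9) — not an equilibrium.
(H, L): Player A prefers L (10 > 4); Player B prefers H (8 > 7) — not an equilibrium.
(L, H): Player B prefers L (11 > 10) — not an equilibrium.
(L, L): Player A gets 10 ≥ 4 from H, and Player B gets 11 ≥ 10 from H — Nash equilibrium.

(L, L)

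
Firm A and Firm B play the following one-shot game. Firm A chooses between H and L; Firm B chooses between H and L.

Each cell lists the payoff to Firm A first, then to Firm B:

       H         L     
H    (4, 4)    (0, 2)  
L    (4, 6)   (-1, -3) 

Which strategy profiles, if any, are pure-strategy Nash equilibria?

(H, H): Firm A gets 4 ≥ 4 from L, and Firm B gets 4 ≥ 2 from L — Nash equilibrium.
(H, L): Firm B prefers H (4 > 2) — not an equilibrium.
(L, H): Firm A gets 4 ≥ 4 from H, and Firm B gets 6 ≥ -3 from L — Nash equilibrium.
(L, L): Firm A prefers H (0 > -1); Firm B prefers H (6 > -3) — not an equilibrium.

(H, H) and (L, H)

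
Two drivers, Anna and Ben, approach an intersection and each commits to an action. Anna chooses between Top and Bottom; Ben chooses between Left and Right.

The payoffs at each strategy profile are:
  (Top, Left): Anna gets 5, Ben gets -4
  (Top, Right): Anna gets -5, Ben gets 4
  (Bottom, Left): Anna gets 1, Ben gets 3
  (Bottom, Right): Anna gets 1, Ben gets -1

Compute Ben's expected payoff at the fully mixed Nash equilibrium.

2/3

First find p, the probability Anna plays Top, from Ben's indifference between Left and Right: −4p + 3(1−p) = 4p − (1−p), giving p = 1/3.
Since Ben is indifferent in equilibrium, Ben's expected payoff equals the payoff from either column against (1/3, 2/3). Using Left: −4(1/3) + 3(2/3) = 2/3.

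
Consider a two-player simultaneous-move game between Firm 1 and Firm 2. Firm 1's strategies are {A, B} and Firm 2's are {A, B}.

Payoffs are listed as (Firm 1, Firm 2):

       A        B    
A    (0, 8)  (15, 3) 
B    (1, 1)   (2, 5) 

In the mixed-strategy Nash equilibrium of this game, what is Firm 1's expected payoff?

First find y, the probability Firm 2 plays A, from Firm 1's indifference between A and B: 15(1−y) = y + 2(1−y), giving y = 13/14.
Since Firm 1 is indifferent in equilibrium, Firm 1's expected payoff equals the payoff from either row against (13/14, 1/14). Using A: 15(1/14) = 15/14.

15/14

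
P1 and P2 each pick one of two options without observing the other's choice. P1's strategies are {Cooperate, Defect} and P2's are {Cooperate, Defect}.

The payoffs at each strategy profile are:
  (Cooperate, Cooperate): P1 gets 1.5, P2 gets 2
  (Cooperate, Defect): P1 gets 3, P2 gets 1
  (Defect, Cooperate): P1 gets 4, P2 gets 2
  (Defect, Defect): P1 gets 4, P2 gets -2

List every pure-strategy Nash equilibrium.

(Defect, Cooperate)

(Cooperate, Cooperate): P1 prefers Defect (4 > 1.5) — not an equilibrium.
(Cooperate, Defect): P1 prefers Defect (4 > 3); P2 prefers Cooperate (2 > 1) — not an equilibrium.
(Defect, Cooperate): P1 gets 4 ≥ 1.5 from Cooperate, and P2 gets 2 ≥ -2 from Defect — Nash equilibrium.
(Defect, Defect): P2 prefers Cooperate (2 > -2) — not an equilibrium.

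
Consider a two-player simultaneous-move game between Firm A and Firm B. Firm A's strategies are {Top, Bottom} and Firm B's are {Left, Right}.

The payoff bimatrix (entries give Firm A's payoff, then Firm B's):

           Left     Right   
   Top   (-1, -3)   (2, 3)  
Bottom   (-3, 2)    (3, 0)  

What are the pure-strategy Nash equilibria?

none

(Top, Left): Firm B prefers Right (3 > -3) — not an equilibrium.
(Top, Right): Firm A prefers Bottom (3 > 2) — not an equilibrium.
(Bottom, Left): Firm A prefers Top (-1 > -3) — not an equilibrium.
(Bottom, Right): Firm B prefers Left (2 > 0) — not an equilibrium.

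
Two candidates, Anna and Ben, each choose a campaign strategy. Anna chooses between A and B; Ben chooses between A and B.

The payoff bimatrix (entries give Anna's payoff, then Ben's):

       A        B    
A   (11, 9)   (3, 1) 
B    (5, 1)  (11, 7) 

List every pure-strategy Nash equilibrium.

(A, A) and (B, B)

(A, A): Anna gets 11 ≥ 5 from B, and Ben gets 9 ≥ 1 from B — Nash equilibrium.
(A, B): Anna prefers B (11 > 3); Ben prefers A (9 > 1) — not an equilibrium.
(B, A): Anna prefers A (11 > 5); Ben prefers B (7 > 1) — not an equilibrium.
(B, B): Anna gets 11 ≥ 3 from A, and Ben gets 7 ≥ 1 from A — Nash equilibrium.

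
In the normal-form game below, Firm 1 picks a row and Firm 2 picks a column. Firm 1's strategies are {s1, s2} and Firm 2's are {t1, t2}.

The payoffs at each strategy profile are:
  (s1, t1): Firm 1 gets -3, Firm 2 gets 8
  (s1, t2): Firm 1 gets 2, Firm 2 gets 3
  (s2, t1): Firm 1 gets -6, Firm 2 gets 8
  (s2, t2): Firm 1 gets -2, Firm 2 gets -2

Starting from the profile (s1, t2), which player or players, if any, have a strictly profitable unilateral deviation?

Firm 2

Firm 1 at (s1, t2) earns 2; deviating to s2 yields -2 — not better.
Firm 2 earns 3; deviating to t1 yields 8 — a strict improvement.
Only Firm 2 has a strictly profitable deviation.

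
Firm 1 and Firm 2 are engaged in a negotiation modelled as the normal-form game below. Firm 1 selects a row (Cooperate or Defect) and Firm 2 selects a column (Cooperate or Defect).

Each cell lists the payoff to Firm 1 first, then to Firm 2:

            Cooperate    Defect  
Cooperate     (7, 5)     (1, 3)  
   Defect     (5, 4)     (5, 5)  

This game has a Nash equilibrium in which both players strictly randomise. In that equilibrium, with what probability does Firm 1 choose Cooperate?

1/3

Let p be the probability that Firm 1 plays Cooperate. In a completely mixed equilibrium, Firm 2 must be indifferent between Cooperate and Defect.
Firm 2's expected payoff from Cooperate is 5p + 4(1−p); from Defect it is 3p + 5(1−p).
Setting these equal: p + 4 = −2p + 5, so p = 1/3.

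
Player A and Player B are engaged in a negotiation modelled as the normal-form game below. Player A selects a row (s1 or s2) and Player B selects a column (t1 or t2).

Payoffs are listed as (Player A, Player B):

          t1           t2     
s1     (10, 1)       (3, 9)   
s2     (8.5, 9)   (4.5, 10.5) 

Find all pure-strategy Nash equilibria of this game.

(s2, t2)

(s1, t1): Player B prefers t2 (9 > 1) — not an equilibrium.
(s1, t2): Player A prefers s2 (4.5 > 3) — not an equilibrium.
(s2, t1): Player A prefers s1 (10 > 8.5); Player B prefers t2 (10.5 > 9) — not an equilibrium.
(s2, t2): Player A gets 4.5 ≥ 3 from s1, and Player B gets 10.5 ≥ 9 from t1 — Nash equilibrium.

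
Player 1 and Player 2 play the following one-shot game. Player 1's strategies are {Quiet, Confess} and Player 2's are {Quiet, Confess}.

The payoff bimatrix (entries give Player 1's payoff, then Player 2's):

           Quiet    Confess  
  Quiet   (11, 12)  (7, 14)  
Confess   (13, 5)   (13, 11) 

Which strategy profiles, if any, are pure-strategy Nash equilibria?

(Confess, Confess)

(Quiet, Quiet): Player 1 prefers Confess (13 > 11); Player 2 prefers Confess (14 > 12) — not an equilibrium.
(Quiet, Confess): Player 1 prefers Confess (13 > 7) — not an equilibrium.
(Confess, Quiet): Player 2 prefers Confess (11 > 5) — not an equilibrium.
(Confess, Confess): Player 1 gets 13 ≥ 7 from Quiet, and Player 2 gets 11 ≥ 5 from Quiet — Nash equilibrium.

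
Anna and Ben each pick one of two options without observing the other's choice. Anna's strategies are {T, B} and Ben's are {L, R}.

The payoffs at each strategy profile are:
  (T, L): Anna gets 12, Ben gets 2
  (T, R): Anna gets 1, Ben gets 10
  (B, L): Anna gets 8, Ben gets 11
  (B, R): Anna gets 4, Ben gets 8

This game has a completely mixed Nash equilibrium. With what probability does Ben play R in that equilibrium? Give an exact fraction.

4/7

Let q be the probability that Ben plays L. In a completely mixed equilibrium, Anna must be indifferent between T and B.
Anna's expected payoff from T is 12q + (1−q); from B it is 8q + 4(1−q).
Setting these equal: 11q + 1 = 4q + 4, so q = 3/7.
Therefore Ben plays R with probability 1 − 3/7 = 4/7.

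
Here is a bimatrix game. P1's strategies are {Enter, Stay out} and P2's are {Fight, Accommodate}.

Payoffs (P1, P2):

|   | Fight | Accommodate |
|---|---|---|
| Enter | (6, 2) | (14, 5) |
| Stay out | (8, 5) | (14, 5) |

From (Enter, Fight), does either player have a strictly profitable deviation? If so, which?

Both

P1 at (Enter, Fight) earns 6; deviating to Stay out yields 8 — a strict improvement.
P2 earns 2; deviating to Accommodate yields 5 — a strict improvement.
Both P1 and P2 have strictly profitable deviations.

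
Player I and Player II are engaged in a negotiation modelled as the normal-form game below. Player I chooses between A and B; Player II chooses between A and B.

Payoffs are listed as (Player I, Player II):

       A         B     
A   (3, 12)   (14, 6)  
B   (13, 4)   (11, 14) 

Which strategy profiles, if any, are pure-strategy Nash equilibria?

(A, A): Player I prefers B (13 > 3) — not an equilibrium.
(A, B): Player II prefers A (12 > 6) — not an equilibrium.
(B, A): Player II prefers B (14 > 4) — not an equilibrium.
(B, B): Player I prefers A (14 > 11) — not an equilibrium.

none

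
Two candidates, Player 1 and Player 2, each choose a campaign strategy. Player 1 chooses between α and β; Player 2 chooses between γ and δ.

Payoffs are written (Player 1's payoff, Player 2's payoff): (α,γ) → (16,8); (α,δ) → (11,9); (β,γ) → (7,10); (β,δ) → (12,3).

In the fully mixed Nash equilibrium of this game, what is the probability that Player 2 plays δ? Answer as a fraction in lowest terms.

9/10

Let q be the probability that Player 2 plays γ. In a completely mixed equilibrium, Player 1 must be indifferent between α and β.
Player 1's expected payoff from α is 16q + 11(1−q); from β it is 7q + 12(1−q).
Setting these equal: 5q + 11 = −5q + 12, so q = 1/10.
Therefore Player 2 plays δ with probability 1 − 1/10 = 9/10.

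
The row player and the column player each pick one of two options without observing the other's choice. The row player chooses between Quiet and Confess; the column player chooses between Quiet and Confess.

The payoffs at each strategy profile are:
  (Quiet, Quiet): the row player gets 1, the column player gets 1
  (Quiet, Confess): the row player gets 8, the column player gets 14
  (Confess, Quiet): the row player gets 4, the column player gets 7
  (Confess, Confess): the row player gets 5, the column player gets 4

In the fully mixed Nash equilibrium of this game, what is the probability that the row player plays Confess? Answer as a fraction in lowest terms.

13/16

Let x be the probability that the row player plays Quiet. In a completely mixed equilibrium, the column player must be indifferent between Quiet and Confess.
The column player's expected payoff from Quiet is x + 7(1−x); from Confess it is 14x + 4(1−x).
Setting these equal: −6x + 7 = 10x + 4, so x = 3/16.
Therefore the row player plays Confess with probability 1 − 3/16 = 13/16.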